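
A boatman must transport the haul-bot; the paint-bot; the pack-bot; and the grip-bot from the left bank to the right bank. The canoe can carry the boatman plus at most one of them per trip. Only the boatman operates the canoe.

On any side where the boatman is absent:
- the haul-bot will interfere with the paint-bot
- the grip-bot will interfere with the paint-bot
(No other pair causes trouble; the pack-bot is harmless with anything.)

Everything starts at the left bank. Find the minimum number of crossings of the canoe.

Counting alone: the boatman can take at most 1 across per trip to the right bank, so moving all 4 needs at least 4 loaded trips out, with a return between consecutive ones — at least 7 crossings.
The safety rule pushes this higher. Following every safe sequence of crossings, the most of the 4 that can be at the right bank as the canoe arrives there on crossing 7 is 3 — never all 4.
So no plan with fewer than 9 crossings exists, and this one achieves 9:
1. Boatman goes to the right bank with the paint-bot.  [the left bank: the grip-bot, the haul-bot, the pack-bot | the right bank: the paint-bot]
2. Boatman goes back to the left bank alone.  [the left bank: the grip-bot, the haul-bot, the pack-bot | the right bank: the paint-bot]
3. Boatman goes to the right bank with the haul-bot.  [the left bank: the grip-bot, the pack-bot | the right bank: the haul-bot, the paint-bot]
4. Boatman goes back to the left bank with the paint-bot.  [the left bank: the grip-bot, the pack-bot, the paint-bot | the right bank: the haul-bot]
5. Boatman goes to the right bank with the grip-bot.  [the left bank: the pack-bot, the paint-bot | the right bank: the grip-bot, the haul-bot]
6. Boatman goes back to the left bank alone.  [the left bank: the pack-bot, the paint-bot | the right bank: the grip-bot, the haul-bot]
7. Boatman goes to the right bank with the pack-bot.  [the left bank: the paint-bot | the right bank: the grip-bot, the haul-bot, the pack-bot]
8. Boatman goes back to the left bank alone.  [the left bank: the paint-bot | the right bank: the grip-bot, the haul-bot, the pack-bot]
9. Boatman goes to the right bank with the paint-bot.  [the left bank: — | the right bank: the grip-bot, the haul-bot, the pack-bot, the paint-bot]

9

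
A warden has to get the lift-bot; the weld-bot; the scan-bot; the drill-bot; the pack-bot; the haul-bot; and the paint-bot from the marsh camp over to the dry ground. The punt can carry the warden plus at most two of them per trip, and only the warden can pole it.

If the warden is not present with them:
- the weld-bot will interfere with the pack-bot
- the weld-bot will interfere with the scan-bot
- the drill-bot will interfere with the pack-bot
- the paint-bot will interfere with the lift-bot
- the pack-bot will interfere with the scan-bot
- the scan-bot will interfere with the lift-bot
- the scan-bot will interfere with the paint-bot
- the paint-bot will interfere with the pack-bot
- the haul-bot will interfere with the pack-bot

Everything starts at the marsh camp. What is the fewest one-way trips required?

Whatever the first load, the items left behind include a forbidden pair without the warden. No opening move is safe, so no plan exists.

impossible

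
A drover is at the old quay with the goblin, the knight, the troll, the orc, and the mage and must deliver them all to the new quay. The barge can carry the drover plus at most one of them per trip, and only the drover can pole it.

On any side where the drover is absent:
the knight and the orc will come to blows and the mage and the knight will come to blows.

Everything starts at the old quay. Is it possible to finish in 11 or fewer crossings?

Yes — this plan uses 11 crossings (≤ 11):
1. Drover goes to the new quay with the knight.  [the old quay: the goblin, the mage, the orc, the troll | the new quay: the knight]
2. Drover goes back to the old quay alone.  [the old quay: the goblin, the mage, the orc, the troll | the new quay: the knight]
3. Drover goes to the new quay with the goblin.  [the old quay: the mage, the orc, the troll | the new quay: the goblin, the knight]
4. Drover goes back to the old quay alone.  [the old quay: the mage, the orc, the troll | the new quay: the goblin, the knight]
5. Drover goes to the new quay with the troll.  [the old quay: the mage, the orc | the new quay: the goblin, the knight, the troll]
6. Drover goes back to the old quay alone.  [the old quay: the mage, the orc | the new quay: the goblin, the knight, the troll]
7. Drover goes to the new quay with the orc.  [the old quay: the mage | the new quay: the goblin, the knight, the orc, the troll]
8. Drover goes back to the old quay with the knight.  [the old quay: the knight, the mage | the new quay: the goblin, the orc, the troll]
9. Drover goes to the new quay with the mage.  [the old quay: the knight | the new quay: the goblin, the mage, the orc, the troll]
10. Drover goes back to the old quay alone.  [the old quay: the knight | the new quay: the goblin, the mage, the orc, the troll]
11. Drover goes to the new quay with the knight.  [the old quay: — | the new quay: the goblin, the knight, the mage, the orc, the troll]

Yes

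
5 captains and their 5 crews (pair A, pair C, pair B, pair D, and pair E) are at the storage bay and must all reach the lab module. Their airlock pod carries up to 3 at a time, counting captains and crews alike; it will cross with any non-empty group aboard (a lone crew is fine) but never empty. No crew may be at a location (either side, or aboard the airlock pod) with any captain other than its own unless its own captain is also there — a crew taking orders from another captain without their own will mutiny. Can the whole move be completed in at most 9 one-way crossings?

No

Counting alone: each trip to the lab module takes at most 3 across and each return brings at least 1 back, so after t trips out (and t−1 returns) at most 3t − (t−1) of the 10 are across; that first reaches 10 at t = 5, so at least 9 crossings are needed.
The safety rule pushes this higher. Following every safe sequence of crossings, the most of the 10 that can be at the lab module as the airlock pod arrives there on crossing 9 is 9 — never all 10.
So the move cannot be finished within 9 crossings. (The shortest complete plan takes 11:)
1. captain A and crew A cross → the lab module.
2. captain A crosses ← the storage bay.
3. crew B, crew C, and crew D cross → the lab module.
4. crew A crosses ← the storage bay.
5. captain B, captain C, and captain D cross → the lab module.
6. captain C and crew C cross ← the storage bay.
7. captain A, captain C, and captain E cross → the lab module.
8. crew B crosses ← the storage bay.
9. crew A and crew C cross → the lab module.
10. crew A crosses ← the storage bay.
11. crew A, crew B, and crew E cross → the lab module.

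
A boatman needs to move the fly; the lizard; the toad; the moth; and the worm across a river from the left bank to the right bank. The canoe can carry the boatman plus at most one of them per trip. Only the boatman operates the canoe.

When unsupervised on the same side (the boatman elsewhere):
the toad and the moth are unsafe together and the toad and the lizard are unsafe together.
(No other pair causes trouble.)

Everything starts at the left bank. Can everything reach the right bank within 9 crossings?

Counting alone: the boatman can take at most 1 across per trip to the right bank, so moving all 5 needs at least 5 loaded trips out, with a return between consecutive ones — at least 9 crossings.
The safety rule pushes this higher. Following every safe sequence of crossings, the most of the 5 that can be at the right bank as the canoe arrives there on crossing 9 is 4 — never all 5.
So the move cannot be finished within 9 crossings. (The shortest complete plan takes 11:)
1. Boatman goes to the right bank with the toad.  [the left bank: the fly, the lizard, the moth, the worm | the right bank: the toad]
2. Boatman goes back to the left bank alone.  [the left bank: the fly, the lizard, the moth, the worm | the right bank: the toad]
3. Boatman goes to the right bank with the fly.  [the left bank: the lizard, the moth, the worm | the right bank: the fly, the toad]
4. Boatman goes back to the left bank alone.  [the left bank: the lizard, the moth, the worm | the right bank: the fly, the toad]
5. Boatman goes to the right bank with the lizard.  [the left bank: the moth, the worm | the right bank: the fly, the lizard, the toad]
6. Boatman goes back to the left bank with the toad.  [the left bank: the moth, the toad, the worm | the right bank: the fly, the lizard]
7. Boatman goes to the right bank with the moth.  [the left bank: the toad, the worm | the right bank: the fly, the lizard, the moth]
8. Boatman goes back to the left bank alone.  [the left bank: the toad, the worm | the right bank: the fly, the lizard, the moth]
9. Boatman goes to the right bank with the worm.  [the left bank: the toad | the right bank: the fly, the lizard, the moth, the worm]
10. Boatman goes back to the left bank alone.  [the left bank: the toad | the right bank: the fly, the lizard, the moth, the worm]
11. Boatman goes to the right bank with the toad.  [the left bank: — | the right bank: the fly, the lizard, the moth, the toad, the worm]

No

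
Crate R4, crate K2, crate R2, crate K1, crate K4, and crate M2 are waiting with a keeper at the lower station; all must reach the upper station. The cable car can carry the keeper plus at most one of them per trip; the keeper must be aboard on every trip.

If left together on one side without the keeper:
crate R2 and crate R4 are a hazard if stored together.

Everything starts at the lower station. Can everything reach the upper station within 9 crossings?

No

Counting alone: the keeper can take at most 1 across per trip to the upper station, so moving all 6 needs at least 6 loaded trips out, with a return between consecutive ones — at least 11 crossings.
Since 9 < 11, 9 crossings cannot be enough. (The shortest complete plan in fact takes 11:)
1. Keeper goes to the upper station with crate R4.  [the lower station: crate K1, crate K2, crate K4, crate M2, crate R2 | the upper station: crate R4]
2. Keeper goes back to the lower station alone.  [the lower station: crate K1, crate K2, crate K4, crate M2, crate R2 | the upper station: crate R4]
3. Keeper goes to the upper station with crate K2.  [the lower station: crate K1, crate K4, crate M2, crate R2 | the upper station: crate K2, crate R4]
4. Keeper goes back to the lower station alone.  [the lower station: crate K1, crate K4, crate M2, crate R2 | the upper station: crate K2, crate R4]
5. Keeper goes to the upper station with crate K1.  [the lower station: crate K4, crate M2, crate R2 | the upper station: crate K1, crate K2, crate R4]
6. Keeper goes back to the lower station alone.  [the lower station: crate K4, crate M2, crate R2 | the upper station: crate K1, crate K2, crate R4]
7. Keeper goes to the upper station with crate K4.  [the lower station: crate M2, crate R2 | the upper station: crate K1, crate K2, crate K4, crate R4]
8. Keeper goes back to the lower station alone.  [the lower station: crate M2, crate R2 | the upper station: crate K1, crate K2, crate K4, crate R4]
9. Keeper goes to the upper station with crate M2.  [the lower station: crate R2 | the upper station: crate K1, crate K2, crate K4, crate M2, crate R4]
10. Keeper goes back to the lower station alone.  [the lower station: crate R2 | the upper station: crate K1, crate K2, crate K4, crate M2, crate R4]
11. Keeper goes to the upper station with crate R2.  [the lower station: — | the upper station: crate K1, crate K2, crate K4, crate M2, crate R2, crate R4]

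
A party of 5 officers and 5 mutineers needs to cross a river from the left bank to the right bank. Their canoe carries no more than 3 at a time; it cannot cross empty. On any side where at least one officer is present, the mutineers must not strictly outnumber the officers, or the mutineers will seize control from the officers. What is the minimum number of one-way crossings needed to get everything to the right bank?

11

Counting alone: each trip to the right bank takes at most 3 across and each return brings at least 1 back, so after t trips out (and t−1 returns) at most 3t − (t−1) of the 10 are across; that first reaches 10 at t = 5, so at least 9 crossings are needed.
The safety rule pushes this higher. Following every safe sequence of crossings, the most of the 10 that can be at the right bank as the canoe arrives there on crossing 9 is 9 — never all 10.
So no plan with fewer than 11 crossings exists, and this one achieves 11:
1. 2 mutineers → the right bank.  (the left bank: 5O 3M; the right bank: 0O 2M)
2. 1 mutineer ← the left bank.  (the left bank: 5O 4M; the right bank: 0O 1M)
3. 3 mutineers → the right bank.  (the left bank: 5O 1M; the right bank: 0O 4M)
4. 1 mutineer ← the left bank.  (the left bank: 5O 2M; the right bank: 0O 3M)
5. 3 officers → the right bank.  (the left bank: 2O 2M; the right bank: 3O 3M)
6. 1 officer and 1 mutineer ← the left bank.  (the left bank: 3O 3M; the right bank: 2O 2M)
7. 3 officers → the right bank.  (the left bank: 0O 3M; the right bank: 5O 2M)
8. 1 mutineer ← the left bank.  (the left bank: 0O 4M; the right bank: 5O 1M)
9. 2 mutineers → the right bank.  (the left bank: 0O 2M; the right bank: 5O 3M)
10. 1 mutineer ← the left bank.  (the left bank: 0O 3M; the right bank: 5O 2M)
11. 3 mutineers → the right bank.  (the left bank: 0O 0M; the right bank: 5O 5M)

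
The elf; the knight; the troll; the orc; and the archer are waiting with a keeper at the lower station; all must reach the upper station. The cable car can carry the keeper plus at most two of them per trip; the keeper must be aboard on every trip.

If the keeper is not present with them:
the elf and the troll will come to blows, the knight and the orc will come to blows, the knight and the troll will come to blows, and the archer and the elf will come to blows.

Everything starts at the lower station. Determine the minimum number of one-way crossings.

7

Counting alone: the keeper can take at most 2 across per trip to the upper station, so moving all 5 needs at least 3 loaded trips out, with a return between consecutive ones — at least 5 crossings.
The safety rule pushes this higher. Following every safe sequence of crossings, the most of the 5 that can be at the upper station as the cable car arrives there on crossing 5 is 4 — never all 5.
So no plan with fewer than 7 crossings exists, and this one achieves 7:
1. Keeper goes to the upper station with the elf and the knight.  [the lower station: the archer, the orc, the troll | the upper station: the elf, the knight]
2. Keeper goes back to the lower station alone.  [the lower station: the archer, the orc, the troll | the upper station: the elf, the knight]
3. Keeper goes to the upper station with the troll.  [the lower station: the archer, the orc | the upper station: the elf, the knight, the troll]
4. Keeper goes back to the lower station with the elf and the knight.  [the lower station: the archer, the elf, the knight, the orc | the upper station: the troll]
5. Keeper goes to the upper station with the archer and the orc.  [the lower station: the elf, the knight | the upper station: the archer, the orc, the troll]
6. Keeper goes back to the lower station alone.  [the lower station: the elf, the knight | the upper station: the archer, the orc, the troll]
7. Keeper goes to the upper station with the elf and the knight.  [the lower station: — | the upper station: the archer, the elf, the knight, the orc, the troll]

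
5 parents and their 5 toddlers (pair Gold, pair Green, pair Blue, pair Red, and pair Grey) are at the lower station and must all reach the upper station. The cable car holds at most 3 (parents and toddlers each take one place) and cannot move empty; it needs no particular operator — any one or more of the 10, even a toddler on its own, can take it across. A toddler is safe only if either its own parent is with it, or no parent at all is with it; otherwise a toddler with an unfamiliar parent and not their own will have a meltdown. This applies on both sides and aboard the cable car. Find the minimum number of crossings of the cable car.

11

Counting alone: each trip to the upper station takes at most 3 across and each return brings at least 1 back, so after t trips out (and t−1 returns) at most 3t − (t−1) of the 10 are across; that first reaches 10 at t = 5, so at least 9 crossings are needed.
The safety rule pushes this higher. Following every safe sequence of crossings, the most of the 10 that can be at the upper station as the cable car arrives there on crossing 9 is 9 — never all 10.
So no plan with fewer than 11 crossings exists, and this one achieves 11:
1. parent Gold and toddler Gold cross → the upper station.
2. parent Gold crosses ← the lower station.
3. toddler Blue, toddler Green, and toddler Red cross → the upper station.
4. toddler Gold crosses ← the lower station.
5. parent Blue, parent Green, and parent Red cross → the upper station.
6. parent Green and toddler Green cross ← the lower station.
7. parent Gold, parent Green, and parent Grey cross → the upper station.
8. toddler Blue crosses ← the lower station.
9. toddler Gold and toddler Green cross → the upper station.
10. toddler Gold crosses ← the lower station.
11. toddler Blue, toddler Gold, and toddler Grey cross → the upper station.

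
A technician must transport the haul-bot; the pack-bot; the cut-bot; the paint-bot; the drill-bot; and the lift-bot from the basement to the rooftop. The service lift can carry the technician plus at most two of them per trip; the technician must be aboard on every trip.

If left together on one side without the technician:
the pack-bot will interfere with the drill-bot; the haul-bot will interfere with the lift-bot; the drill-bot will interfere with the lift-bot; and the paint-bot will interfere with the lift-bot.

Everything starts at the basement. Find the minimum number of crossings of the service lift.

Counting alone: the technician can take at most 2 across per trip to the rooftop, so moving all 6 needs at least 3 loaded trips out, with a return between consecutive ones — at least 5 crossings.
The safety rule pushes this higher. Following every safe sequence of crossings, the most of the 6 that can be at the rooftop as the service lift arrives there on crossing 5 is 5 — never all 6.
So no plan with fewer than 7 crossings exists, and this one achieves 7:
1. Technician goes to the rooftop with the lift-bot and the pack-bot.  [the basement: the cut-bot, the drill-bot, the haul-bot, the paint-bot | the rooftop: the lift-bot, the pack-bot]
2. Technician goes back to the basement alone.  [the basement: the cut-bot, the drill-bot, the haul-bot, the paint-bot | the rooftop: the lift-bot, the pack-bot]
3. Technician goes to the rooftop with the cut-bot.  [the basement: the drill-bot, the haul-bot, the paint-bot | the rooftop: the cut-bot, the lift-bot, the pack-bot]
4. Technician goes back to the basement alone.  [the basement: the drill-bot, the haul-bot, the paint-bot | the rooftop: the cut-bot, the lift-bot, the pack-bot]
5. Technician goes to the rooftop with the haul-bot and the paint-bot.  [the basement: the drill-bot | the rooftop: the cut-bot, the haul-bot, the lift-bot, the pack-bot, the paint-bot]
6. Technician goes back to the basement with the lift-bot.  [the basement: the drill-bot, the lift-bot | the rooftop: the cut-bot, the haul-bot, the pack-bot, the paint-bot]
7. Technician goes to the rooftop with the drill-bot and the lift-bot.  [the basement: — | the rooftop: the cut-bot, the drill-bot, the haul-bot, the lift-bot, the pack-bot, the paint-bot]

7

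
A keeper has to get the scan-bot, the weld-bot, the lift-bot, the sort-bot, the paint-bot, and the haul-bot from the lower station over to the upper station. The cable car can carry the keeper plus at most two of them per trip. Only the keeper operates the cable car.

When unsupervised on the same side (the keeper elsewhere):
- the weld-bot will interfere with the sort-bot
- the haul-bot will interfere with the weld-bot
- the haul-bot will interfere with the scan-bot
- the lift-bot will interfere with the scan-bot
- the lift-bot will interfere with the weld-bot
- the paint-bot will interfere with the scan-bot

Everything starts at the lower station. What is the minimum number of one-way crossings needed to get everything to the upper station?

Counting alone: the keeper can take at most 2 across per trip to the upper station, so moving all 6 needs at least 3 loaded trips out, with a return between consecutive ones — at least 5 crossings.
The safety rule pushes this higher. Following every safe sequence of crossings, the most of the 6 that can be at the upper station as the cable car arrives there on crossing 5 is 4 — never all 6.
So no plan with fewer than 7 crossings exists, and this one achieves 7:
1. Keeper goes to the upper station with the scan-bot and the weld-bot.  [the lower station: the haul-bot, the lift-bot, the paint-bot, the sort-bot | the upper station: the scan-bot, the weld-bot]
2. Keeper goes back to the lower station alone.  [the lower station: the haul-bot, the lift-bot, the paint-bot, the sort-bot | the upper station: the scan-bot, the weld-bot]
3. Keeper goes to the upper station with the lift-bot and the sort-bot.  [the lower station: the haul-bot, the paint-bot | the upper station: the lift-bot, the scan-bot, the sort-bot, the weld-bot]
4. Keeper goes back to the lower station with the scan-bot and the weld-bot.  [the lower station: the haul-bot, the paint-bot, the scan-bot, the weld-bot | the upper station: the lift-bot, the sort-bot]
5. Keeper goes to the upper station with the haul-bot and the paint-bot.  [the lower station: the scan-bot, the weld-bot | the upper station: the haul-bot, the lift-bot, the paint-bot, the sort-bot]
6. Keeper goes back to the lower station alone.  [the lower station: the scan-bot, the weld-bot | the upper station: the haul-bot, the lift-bot, the paint-bot, the sort-bot]
7. Keeper goes to the upper station with the scan-bot and the weld-bot.  [the lower station: — | the upper station: the haul-bot, the lift-bot, the paint-bot, the scan-bot, the sort-bot, the weld-bot]

7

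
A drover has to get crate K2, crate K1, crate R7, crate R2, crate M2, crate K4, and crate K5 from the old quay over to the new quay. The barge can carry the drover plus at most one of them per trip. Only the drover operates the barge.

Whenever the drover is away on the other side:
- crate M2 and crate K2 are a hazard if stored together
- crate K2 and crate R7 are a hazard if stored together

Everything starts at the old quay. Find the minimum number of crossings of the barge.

Counting alone: the drover can take at most 1 across per trip to the new quay, so moving all 7 needs at least 7 loaded trips out, with a return between consecutive ones — at least 13 crossings.
The safety rule pushes this higher. Following every safe sequence of crossings, the most of the 7 that can be at the new quay as the barge arrives there on crossing 13 is 6 — never all 7.
So no plan with fewer than 15 crossings exists, and this one achieves 15:
1. Drover goes to the new quay with crate K2.
2. Drover goes back to the old quay alone.
3. Drover goes to the new quay with crate K1.
4. Drover goes back to the old quay alone.
5. Drover goes to the new quay with crate R7.
6. Drover goes back to the old quay with crate K2.
7. Drover goes to the new quay with crate M2.
8. Drover goes back to the old quay alone.
9. Drover goes to the new quay with crate R2.
10. Drover goes back to the old quay alone.
11. Drover goes to the new quay with crate K4.
12. Drover goes back to the old quay alone.
13. Drover goes to the new quay with crate K5.
14. Drover goes back to the old quay alone.
15. Drover goes to the new quay with crate K2.

15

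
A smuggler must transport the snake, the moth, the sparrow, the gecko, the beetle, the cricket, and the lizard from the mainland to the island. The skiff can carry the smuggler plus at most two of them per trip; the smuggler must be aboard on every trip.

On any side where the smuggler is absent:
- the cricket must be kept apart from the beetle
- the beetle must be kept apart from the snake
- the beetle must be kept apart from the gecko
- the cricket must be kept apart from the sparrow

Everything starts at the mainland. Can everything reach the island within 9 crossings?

Yes — this plan uses 7 crossings (≤ 9):
1. Smuggler goes to the island with the beetle and the sparrow.  [the mainland: the cricket, the gecko, the lizard, the moth, the snake | the island: the beetle, the sparrow]
2. Smuggler goes back to the mainland alone.  [the mainland: the cricket, the gecko, the lizard, the moth, the snake | the island: the beetle, the sparrow]
3. Smuggler goes to the island with the lizard and the moth.  [the mainland: the cricket, the gecko, the snake | the island: the beetle, the lizard, the moth, the sparrow]
4. Smuggler goes back to the mainland alone.  [the mainland: the cricket, the gecko, the snake | the island: the beetle, the lizard, the moth, the sparrow]
5. Smuggler goes to the island with the gecko and the snake.  [the mainland: the cricket | the island: the beetle, the gecko, the lizard, the moth, the snake, the sparrow]
6. Smuggler goes back to the mainland with the beetle.  [the mainland: the beetle, the cricket | the island: the gecko, the lizard, the moth, the snake, the sparrow]
7. Smuggler goes to the island with the beetle and the cricket.  [the mainland: — | the island: the beetle, the cricket, the gecko, the lizard, the moth, the snake, the sparrow]

Yes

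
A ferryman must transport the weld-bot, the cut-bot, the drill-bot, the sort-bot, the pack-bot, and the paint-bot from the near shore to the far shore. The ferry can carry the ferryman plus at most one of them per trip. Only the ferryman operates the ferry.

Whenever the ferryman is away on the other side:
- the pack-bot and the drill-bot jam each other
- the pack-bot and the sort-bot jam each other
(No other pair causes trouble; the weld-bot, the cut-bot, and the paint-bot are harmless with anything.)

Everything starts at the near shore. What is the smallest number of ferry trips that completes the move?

13

Counting alone: the ferryman can take at most 1 across per trip to the far shore, so moving all 6 needs at least 6 loaded trips out, with a return between consecutive ones — at least 11 crossings.
The safety rule pushes this higher. Following every safe sequence of crossings, the most of the 6 that can be at the far shore as the ferry arrives there on crossing 11 is 5 — never all 6.
So no plan with fewer than 13 crossings exists, and this one achieves 13:
1. Ferryman goes to the far shore with the pack-bot.  [the near shore: the cut-bot, the drill-bot, the paint-bot, the sort-bot, the weld-bot | the far shore: the pack-bot]
2. Ferryman goes back to the near shore alone.  [the near shore: the cut-bot, the drill-bot, the paint-bot, the sort-bot, the weld-bot | the far shore: the pack-bot]
3. Ferryman goes to the far shore with the weld-bot.  [the near shore: the cut-bot, the drill-bot, the paint-bot, the sort-bot | the far shore: the pack-bot, the weld-bot]
4. Ferryman goes back to the near shore alone.  [the near shore: the cut-bot, the drill-bot, the paint-bot, the sort-bot | the far shore: the pack-bot, the weld-bot]
5. Ferryman goes to the far shore with the cut-bot.  [the near shore: the drill-bot, the paint-bot, the sort-bot | the far shore: the cut-bot, the pack-bot, the weld-bot]
6. Ferryman goes back to the near shore alone.  [the near shore: the drill-bot, the paint-bot, the sort-bot | the far shore: the cut-bot, the pack-bot, the weld-bot]
7. Ferryman goes to the far shore with the drill-bot.  [the near shore: the paint-bot, the sort-bot | the far shore: the cut-bot, the drill-bot, the pack-bot, the weld-bot]
8. Ferryman goes back to the near shore with the pack-bot.  [the near shore: the pack-bot, the paint-bot, the sort-bot | the far shore: the cut-bot, the drill-bot, the weld-bot]
9. Ferryman goes to the far shore with the sort-bot.  [the near shore: the pack-bot, the paint-bot | the far shore: the cut-bot, the drill-bot, the sort-bot, the weld-bot]
10. Ferryman goes back to the near shore alone.  [the near shore: the pack-bot, the paint-bot | the far shore: the cut-bot, the drill-bot, the sort-bot, the weld-bot]
11. Ferryman goes to the far shore with the paint-bot.  [the near shore: the pack-bot | the far shore: the cut-bot, the drill-bot, the paint-bot, the sort-bot, the weld-bot]
12. Ferryman goes back to the near shore alone.  [the near shore: the pack-bot | the far shore: the cut-bot, the drill-bot, the paint-bot, the sort-bot, the weld-bot]
13. Ferryman goes to the far shore with the pack-bot.  [the near shore: — | the far shore: the cut-bot, the drill-bot, the pack-bot, the paint-bot, the sort-bot, the weld-bot]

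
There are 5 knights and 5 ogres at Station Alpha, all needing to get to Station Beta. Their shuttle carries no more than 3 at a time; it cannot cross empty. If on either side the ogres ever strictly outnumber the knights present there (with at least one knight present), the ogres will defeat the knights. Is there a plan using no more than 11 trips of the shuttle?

Yes

Yes — this plan uses 11 crossings (≤ 11):
1. 2 ogres → Station Beta.  (Station Alpha: 5K 3O; Station Beta: 0K 2O)
2. 1 ogre ← Station Alpha.  (Station Alpha: 5K 4O; Station Beta: 0K 1O)
3. 3 ogres → Station Beta.  (Station Alpha: 5K 1O; Station Beta: 0K 4O)
4. 1 ogre ← Station Alpha.  (Station Alpha: 5K 2O; Station Beta: 0K 3O)
5. 3 knights → Station Beta.  (Station Alpha: 2K 2O; Station Beta: 3K 3O)
6. 1 knight and 1 ogre ← Station Alpha.  (Station Alpha: 3K 3O; Station Beta: 2K 2O)
7. 3 knights → Station Beta.  (Station Alpha: 0K 3O; Station Beta: 5K 2O)
8. 1 ogre ← Station Alpha.  (Station Alpha: 0K 4O; Station Beta: 5K 1O)
9. 2 ogres → Station Beta.  (Station Alpha: 0K 2O; Station Beta: 5K 3O)
10. 1 ogre ← Station Alpha.  (Station Alpha: 0K 3O; Station Beta: 5K 2O)
11. 3 ogres → Station Beta.  (Station Alpha: 0K 0O; Station Beta: 5K 5O)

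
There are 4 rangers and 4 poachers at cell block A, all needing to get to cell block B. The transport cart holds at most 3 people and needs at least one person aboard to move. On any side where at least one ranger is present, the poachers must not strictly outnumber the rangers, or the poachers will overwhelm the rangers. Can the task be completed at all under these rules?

1. 2 poachers → cell block B.  (cell block A: 4R 2P; cell block B: 0R 2P)
2. 1 poacher ← cell block A.  (cell block A: 4R 3P; cell block B: 0R 1P)
3. 3 poachers → cell block B.  (cell block A: 4R 0P; cell block B: 0R 4P)
4. 1 poacher ← cell block A.  (cell block A: 4R 1P; cell block B: 0R 3P)
5. 3 rangers → cell block B.  (cell block A: 1R 1P; cell block B: 3R 3P)
6. 1 ranger and 1 poacher ← cell block A.  (cell block A: 2R 2P; cell block B: 2R 2P)
7. 2 rangers → cell block B.  (cell block A: 0R 2P; cell block B: 4R 2P)
8. 1 poacher ← cell block A.  (cell block A: 0R 3P; cell block B: 4R 1P)
9. 3 poachers → cell block B.  (cell block A: 0R 0P; cell block B: 4R 4P)

Yes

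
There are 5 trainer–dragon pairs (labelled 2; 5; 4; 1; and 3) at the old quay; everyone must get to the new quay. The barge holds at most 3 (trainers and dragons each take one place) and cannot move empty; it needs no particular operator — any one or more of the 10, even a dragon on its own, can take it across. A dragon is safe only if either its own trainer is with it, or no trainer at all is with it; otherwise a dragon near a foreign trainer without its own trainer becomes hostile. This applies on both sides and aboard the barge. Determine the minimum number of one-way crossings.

11

Counting alone: each trip to the new quay takes at most 3 across and each return brings at least 1 back, so after t trips out (and t−1 returns) at most 3t − (t−1) of the 10 are across; that first reaches 10 at t = 5, so at least 9 crossings are needed.
The safety rule pushes this higher. Following every safe sequence of crossings, the most of the 10 that can be at the new quay as the barge arrives there on crossing 9 is 9 — never all 10.
So no plan with fewer than 11 crossings exists, and this one achieves 11:
1. dragon 2 and trainer 2 cross → the new quay.
2. trainer 2 crosses ← the old quay.
3. dragon 1, dragon 4, and dragon 5 cross → the new quay.
4. dragon 2 crosses ← the old quay.
5. trainer 1, trainer 4, and trainer 5 cross → the new quay.
6. dragon 5 and trainer 5 cross ← the old quay.
7. trainer 2, trainer 3, and trainer 5 cross → the new quay.
8. dragon 4 crosses ← the old quay.
9. dragon 2 and dragon 5 cross → the new quay.
10. dragon 2 crosses ← the old quay.
11. dragon 2, dragon 3, and dragon 4 cross → the new quay.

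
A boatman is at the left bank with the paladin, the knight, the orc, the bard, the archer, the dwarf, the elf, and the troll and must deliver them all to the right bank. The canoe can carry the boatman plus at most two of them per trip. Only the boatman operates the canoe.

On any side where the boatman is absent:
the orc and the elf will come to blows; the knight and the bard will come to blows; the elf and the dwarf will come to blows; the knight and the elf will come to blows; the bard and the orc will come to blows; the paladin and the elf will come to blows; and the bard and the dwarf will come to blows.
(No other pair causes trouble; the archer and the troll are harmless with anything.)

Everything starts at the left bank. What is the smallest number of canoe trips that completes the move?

Counting alone: the boatman can take at most 2 across per trip to the right bank, so moving all 8 needs at least 4 loaded trips out, with a return between consecutive ones — at least 7 crossings.
The safety rule pushes this higher. Following every safe sequence of crossings, the most of the 8 that can be at the right bank as the canoe arrives there on crossing 7 is 6 — never all 8.
So no plan with fewer than 9 crossings exists, and this one achieves 9:
1. Boatman goes to the right bank with the bard and the elf.  [the left bank: the archer, the dwarf, the knight, the orc, the paladin, the troll | the right bank: the bard, the elf]
2. Boatman goes back to the left bank alone.  [the left bank: the archer, the dwarf, the knight, the orc, the paladin, the troll | the right bank: the bard, the elf]
3. Boatman goes to the right bank with the knight and the paladin.  [the left bank: the archer, the dwarf, the orc, the troll | the right bank: the bard, the elf, the knight, the paladin]
4. Boatman goes back to the left bank with the bard and the elf.  [the left bank: the archer, the bard, the dwarf, the elf, the orc, the troll | the right bank: the knight, the paladin]
5. Boatman goes to the right bank with the dwarf and the orc.  [the left bank: the archer, the bard, the elf, the troll | the right bank: the dwarf, the knight, the orc, the paladin]
6. Boatman goes back to the left bank alone.  [the left bank: the archer, the bard, the elf, the troll | the right bank: the dwarf, the knight, the orc, the paladin]
7. Boatman goes to the right bank with the archer and the troll.  [the left bank: the bard, the elf | the right bank: the archer, the dwarf, the knight, the orc, the paladin, the troll]
8. Boatman goes back to the left bank alone.  [the left bank: the bard, the elf | the right bank: the archer, the dwarf, the knight, the orc, the paladin, the troll]
9. Boatman goes to the right bank with the bard and the elf.  [the left bank: — | the right bank: the archer, the bard, the dwarf, the elf, the knight, the orc, the paladin, the troll]

9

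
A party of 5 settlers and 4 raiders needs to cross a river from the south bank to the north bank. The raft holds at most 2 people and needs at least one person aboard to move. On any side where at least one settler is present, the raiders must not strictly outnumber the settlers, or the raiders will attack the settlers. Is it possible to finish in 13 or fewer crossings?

No

Counting alone: each trip to the north bank takes at most 2 across and each return brings at least 1 back, so after t trips out (and t−1 returns) at most 2t − (t−1) of the 9 are across; that first reaches 9 at t = 8, so at least 15 crossings are needed.
Since 13 < 15, 13 crossings cannot be enough. (The shortest complete plan in fact takes 15:)
1. 2 raiders → the north bank.  (the south bank: 5S 2R; the north bank: 0S 2R)
2. 1 raider ← the south bank.  (the south bank: 5S 3R; the north bank: 0S 1R)
3. 2 raiders → the north bank.  (the south bank: 5S 1R; the north bank: 0S 3R)
4. 1 raider ← the south bank.  (the south bank: 5S 2R; the north bank: 0S 2R)
5. 2 settlers → the north bank.  (the south bank: 3S 2R; the north bank: 2S 2R)
6. 1 raider ← the south bank.  (the south bank: 3S 3R; the north bank: 2S 1R)
7. 1 settler and 1 raider → the north bank.  (the south bank: 2S 2R; the north bank: 3S 2R)
8. 1 settler ← the south bank.  (the south bank: 3S 2R; the north bank: 2S 2R)
9. 1 settler and 1 raider → the north bank.  (the south bank: 2S 1R; the north bank: 3S 3R)
10. 1 raider ← the south bank.  (the south bank: 2S 2R; the north bank: 3S 2R)
11. 1 settler and 1 raider → the north bank.  (the south bank: 1S 1R; the north bank: 4S 3R)
12. 1 settler ← the south bank.  (the south bank: 2S 1R; the north bank: 3S 3R)
13. 1 settler and 1 raider → the north bank.  (the south bank: 1S 0R; the north bank: 4S 4R)
14. 1 raider ← the south bank.  (the south bank: 1S 1R; the north bank: 4S 3R)
15. 1 settler and 1 raider → the north bank.  (the south bank: 0S 0R; the north bank: 5S 4R)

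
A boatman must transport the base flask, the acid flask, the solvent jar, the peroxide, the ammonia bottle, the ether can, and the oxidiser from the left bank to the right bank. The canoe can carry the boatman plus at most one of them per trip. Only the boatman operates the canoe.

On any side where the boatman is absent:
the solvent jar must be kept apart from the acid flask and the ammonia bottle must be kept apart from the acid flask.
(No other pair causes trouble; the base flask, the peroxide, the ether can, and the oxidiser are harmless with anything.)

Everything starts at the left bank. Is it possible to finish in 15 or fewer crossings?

Yes

Yes — this plan uses 15 crossings (≤ 15):
1. Boatman goes to the right bank with the acid flask.  [the left bank: the ammonia bottle, the base flask, the ether can, the oxidiser, the peroxide, the solvent jar | the right bank: the acid flask]
2. Boatman goes back to the left bank alone.  [the left bank: the ammonia bottle, the base flask, the ether can, the oxidiser, the peroxide, the solvent jar | the right bank: the acid flask]
3. Boatman goes to the right bank with the base flask.  [the left bank: the ammonia bottle, the ether can, the oxidiser, the peroxide, the solvent jar | the right bank: the acid flask, the base flask]
4. Boatman goes back to the left bank alone.  [the left bank: the ammonia bottle, the ether can, the oxidiser, the peroxide, the solvent jar | the right bank: the acid flask, the base flask]
5. Boatman goes to the right bank with the solvent jar.  [the left bank: the ammonia bottle, the ether can, the oxidiser, the peroxide | the right bank: the acid flask, the base flask, the solvent jar]
6. Boatman goes back to the left bank with the acid flask.  [the left bank: the acid flask, the ammonia bottle, the ether can, the oxidiser, the peroxide | the right bank: the base flask, the solvent jar]
7. Boatman goes to the right bank with the ammonia bottle.  [the left bank: the acid flask, the ether can, the oxidiser, the peroxide | the right bank: the ammonia bottle, the base flask, the solvent jar]
8. Boatman goes back to the left bank alone.  [the left bank: the acid flask, the ether can, the oxidiser, the peroxide | the right bank: the ammonia bottle, the base flask, the solvent jar]
9. Boatman goes to the right bank with the peroxide.  [the left bank: the acid flask, the ether can, the oxidiser | the right bank: the ammonia bottle, the base flask, the peroxide, the solvent jar]
10. Boatman goes back to the left bank alone.  [the left bank: the acid flask, the ether can, the oxidiser | the right bank: the ammonia bottle, the base flask, the peroxide, the solvent jar]
11. Boatman goes to the right bank with the ether can.  [the left bank: the acid flask, the oxidiser | the right bank: the ammonia bottle, the base flask, the ether can, the peroxide, the solvent jar]
12. Boatman goes back to the left bank alone.  [the left bank: the acid flask, the oxidiser | the right bank: the ammonia bottle, the base flask, the ether can, the peroxide, the solvent jar]
13. Boatman goes to the right bank with the oxidiser.  [the left bank: the acid flask | the right bank: the ammonia bottle, the base flask, the ether can, the oxidiser, the peroxide, the solvent jar]
14. Boatman goes back to the left bank alone.  [the left bank: the acid flask | the right bank: the ammonia bottle, the base flask, the ether can, the oxidiser, the peroxide, the solvent jar]
15. Boatman goes to the right bank with the acid flask.  [the left bank: — | the right bank: the acid flask, the ammonia bottle, the base flask, the ether can, the oxidiser, the peroxide, the solvent jar]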